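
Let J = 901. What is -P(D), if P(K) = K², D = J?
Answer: -811801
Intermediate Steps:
D = 901
-P(D) = -1*901² = -1*811801 = -811801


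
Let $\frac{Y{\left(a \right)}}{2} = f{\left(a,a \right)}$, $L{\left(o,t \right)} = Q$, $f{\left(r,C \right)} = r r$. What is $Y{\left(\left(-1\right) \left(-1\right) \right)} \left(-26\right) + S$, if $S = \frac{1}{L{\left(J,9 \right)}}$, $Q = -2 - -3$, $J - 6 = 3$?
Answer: $-51$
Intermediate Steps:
$J = 9$ ($J = 6 + 3 = 9$)
$Q = 1$ ($Q = -2 + 3 = 1$)
$f{\left(r,C \right)} = r^{2}$
$L{\left(o,t \right)} = 1$
$Y{\left(a \right)} = 2 a^{2}$
$S = 1$ ($S = 1^{-1} = 1$)
$Y{\left(\left(-1\right) \left(-1\right) \right)} \left(-26\right) + S = 2 \left(\left(-1\right) \left(-1\right)\right)^{2} \left(-26\right) + 1 = 2 \cdot 1^{2} \left(-26\right) + 1 = 2 \cdot 1 \left(-26\right) + 1 = 2 \left(-26\right) + 1 = -52 + 1 = -51$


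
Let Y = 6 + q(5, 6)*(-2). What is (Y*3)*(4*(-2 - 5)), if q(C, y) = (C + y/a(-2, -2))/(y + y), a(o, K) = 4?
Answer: -413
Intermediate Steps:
q(C, y) = (C + y/4)/(2*y) (q(C, y) = (C + y/4)/(y + y) = (C + y*(¼))/((2*y)) = (C + y/4)*(1/(2*y)) = (C + y/4)/(2*y))
Y = 59/12 (Y = 6 + ((⅛)*(6 + 4*5)/6)*(-2) = 6 + ((⅛)*(⅙)*(6 + 20))*(-2) = 6 + ((⅛)*(⅙)*26)*(-2) = 6 + (13/24)*(-2) = 6 - 13/12 = 59/12 ≈ 4.9167)
(Y*3)*(4*(-2 - 5)) = ((59/12)*3)*(4*(-2 - 5)) = 59*(4*(-7))/4 = (59/4)*(-28) = -413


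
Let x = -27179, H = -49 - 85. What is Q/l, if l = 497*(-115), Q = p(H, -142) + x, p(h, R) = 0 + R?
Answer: 3903/8165 ≈ 0.47802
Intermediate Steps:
H = -134
p(h, R) = R
Q = -27321 (Q = -142 - 27179 = -27321)
l = -57155
Q/l = -27321/(-57155) = -27321*(-1/57155) = 3903/8165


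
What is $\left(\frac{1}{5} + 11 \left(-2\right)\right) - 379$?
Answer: $- \frac{2004}{5} \approx -400.8$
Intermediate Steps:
$\left(\frac{1}{5} + 11 \left(-2\right)\right) - 379 = \left(\frac{1}{5} - 22\right) - 379 = - \frac{109}{5} - 379 = - \frac{2004}{5}$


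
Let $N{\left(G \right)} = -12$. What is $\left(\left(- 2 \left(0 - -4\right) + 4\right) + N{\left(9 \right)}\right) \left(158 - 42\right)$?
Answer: $-1856$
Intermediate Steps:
$\left(\left(- 2 \left(0 - -4\right) + 4\right) + N{\left(9 \right)}\right) \left(158 - 42\right) = \left(\left(- 2 \left(0 - -4\right) + 4\right) - 12\right) \left(158 - 42\right) = \left(\left(- 2 \left(0 + 4\right) + 4\right) - 12\right) 116 = \left(\left(\left(-2\right) 4 + 4\right) - 12\right) 116 = \left(\left(-8 + 4\right) - 12\right) 116 = \left(-4 - 12\right) 116 = \left(-16\right) 116 = -1856$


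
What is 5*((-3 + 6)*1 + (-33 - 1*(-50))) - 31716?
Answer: -31616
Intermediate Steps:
5*((-3 + 6)*1 + (-33 - 1*(-50))) - 31716 = 5*(3*1 + (-33 + 50)) - 31716 = 5*(3 + 17) - 31716 = 5*20 - 31716 = 100 - 31716 = -31616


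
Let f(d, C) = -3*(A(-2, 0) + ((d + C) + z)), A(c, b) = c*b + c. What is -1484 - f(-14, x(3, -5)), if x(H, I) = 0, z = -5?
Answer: -1547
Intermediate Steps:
A(c, b) = c + b*c (A(c, b) = b*c + c = c + b*c)
f(d, C) = 21 - 3*C - 3*d (f(d, C) = -3*(-2*(1 + 0) + ((d + C) - 5)) = -3*(-2*1 + ((C + d) - 5)) = -3*(-2 + (-5 + C + d)) = -3*(-7 + C + d) = 21 - 3*C - 3*d)
-1484 - f(-14, x(3, -5)) = -1484 - (21 - 3*0 - 3*(-14)) = -1484 - (21 + 0 + 42) = -1484 - 1*63 = -1484 - 63 = -1547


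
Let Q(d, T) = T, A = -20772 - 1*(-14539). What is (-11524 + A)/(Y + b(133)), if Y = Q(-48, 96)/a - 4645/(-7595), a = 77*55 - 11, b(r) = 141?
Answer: -1186806852/9466271 ≈ -125.37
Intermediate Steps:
A = -6233 (A = -20772 + 14539 = -6233)
a = 4224 (a = 4235 - 11 = 4224)
Y = 42395/66836 (Y = 96/4224 - 4645/(-7595) = 96*(1/4224) - 4645*(-1/7595) = 1/44 + 929/1519 = 42395/66836 ≈ 0.63431)
(-11524 + A)/(Y + b(133)) = (-11524 - 6233)/(42395/66836 + 141) = -17757/9466271/66836 = -17757*66836/9466271 = -1186806852/9466271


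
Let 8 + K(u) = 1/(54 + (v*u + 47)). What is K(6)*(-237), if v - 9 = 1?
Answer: 305019/161 ≈ 1894.5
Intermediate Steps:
v = 10 (v = 9 + 1 = 10)
K(u) = -8 + 1/(101 + 10*u) (K(u) = -8 + 1/(54 + (10*u + 47)) = -8 + 1/(54 + (47 + 10*u)) = -8 + 1/(101 + 10*u))
K(6)*(-237) = ((-807 - 80*6)/(101 + 10*6))*(-237) = ((-807 - 480)/(101 + 60))*(-237) = (-1287/161)*(-237) = ((1/161)*(-1287))*(-237) = -1287/161*(-237) = 305019/161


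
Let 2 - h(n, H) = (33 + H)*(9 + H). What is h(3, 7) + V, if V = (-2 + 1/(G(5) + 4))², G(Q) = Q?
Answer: -51389/81 ≈ -634.43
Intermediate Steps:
h(n, H) = 2 - (9 + H)*(33 + H) (h(n, H) = 2 - (33 + H)*(9 + H) = 2 - (9 + H)*(33 + H))
V = 289/81 (V = (-2 + 1/(5 + 4))² = (-2 + 1/9)² = (-2 + ⅑)² = (-17/9)² = 289/81 ≈ 3.5679)
h(3, 7) + V = (-295 - 1*7² - 42*7) + 289/81 = (-295 - 1*49 - 294) + 289/81 = (-295 - 49 - 294) + 289/81 = -638 + 289/81 = -51389/81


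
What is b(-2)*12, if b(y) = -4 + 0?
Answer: -48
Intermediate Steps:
b(y) = -4
b(-2)*12 = -4*12 = -48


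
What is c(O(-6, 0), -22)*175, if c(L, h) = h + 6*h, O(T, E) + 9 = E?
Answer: -26950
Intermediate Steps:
O(T, E) = -9 + E
c(L, h) = 7*h
c(O(-6, 0), -22)*175 = (7*(-22))*175 = -154*175 = -26950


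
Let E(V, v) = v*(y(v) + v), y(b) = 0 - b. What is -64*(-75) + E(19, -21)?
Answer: 4800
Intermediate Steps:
y(b) = -b
E(V, v) = 0 (E(V, v) = v*(-v + v) = v*0 = 0)
-64*(-75) + E(19, -21) = -64*(-75) + 0 = 4800 + 0 = 4800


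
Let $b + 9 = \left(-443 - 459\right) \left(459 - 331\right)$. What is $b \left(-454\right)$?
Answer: $52421110$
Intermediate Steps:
$b = -115465$ ($b = -9 + \left(-443 - 459\right) \left(459 - 331\right) = -9 - 115456 = -115465$)
$b \left(-454\right) = \left(-115465\right) \left(-454\right) = 52421110$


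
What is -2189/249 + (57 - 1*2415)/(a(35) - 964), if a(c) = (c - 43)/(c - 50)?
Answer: -11414149/1799274 ≈ -6.3438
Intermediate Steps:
a(c) = (-43 + c)/(-50 + c)
-2189/249 + (57 - 1*2415)/(a(35) - 964) = -2189/249 + (57 - 1*2415)/((-43 + 35)/(-50 + 35) - 964) = -2189*1/249 + (57 - 2415)/(-8/(-15) - 964) = -2189/249 - 2358/(-1/15*(-8) - 964) = -2189/249 - 2358/(8/15 - 964) = -2189/249 - 2358/(-14452/15) = -2189/249 - 2358*(-15/14452) = -2189/249 + 17685/7226 = -11414149/1799274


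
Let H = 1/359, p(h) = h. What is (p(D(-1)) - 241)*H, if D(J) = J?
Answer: -242/359 ≈ -0.67410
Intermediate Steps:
H = 1/359 ≈ 0.0027855
(p(D(-1)) - 241)*H = (-1 - 241)*(1/359) = -242*1/359 = -242/359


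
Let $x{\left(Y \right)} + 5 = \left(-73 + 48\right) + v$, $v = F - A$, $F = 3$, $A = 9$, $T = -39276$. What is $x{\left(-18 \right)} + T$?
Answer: $-39312$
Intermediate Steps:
$v = -6$ ($v = 3 - 9 = -6$)
$x{\left(Y \right)} = -36$ ($x{\left(Y \right)} = -5 + \left(\left(-73 + 48\right) - 6\right) = -5 - 31 = -36$)
$x{\left(-18 \right)} + T = -36 - 39276 = -39312$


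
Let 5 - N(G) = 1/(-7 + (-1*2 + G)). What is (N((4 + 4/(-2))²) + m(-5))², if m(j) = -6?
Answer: 16/25 ≈ 0.64000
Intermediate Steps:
N(G) = 5 - 1/(-9 + G) (N(G) = 5 - 1/(-7 + (-1*2 + G)) = 5 - 1/(-7 + (-2 + G)) = 5 - 1/(-9 + G))
(N((4 + 4/(-2))²) + m(-5))² = ((-46 + 5*(4 + 4/(-2))²)/(-9 + (4 + 4/(-2))²) - 6)² = ((-46 + 5*(4 + 4*(-½))²)/(-9 + (4 + 4*(-½))²) - 6)² = ((-46 + 5*(4 - 2)²)/(-9 + (4 - 2)²) - 6)² = ((-46 + 5*2²)/(-9 + 2²) - 6)² = ((-46 + 5*4)/(-9 + 4) - 6)² = ((-46 + 20)/(-5) - 6)² = (-⅕*(-26) - 6)² = (26/5 - 6)² = (-⅘)² = 16/25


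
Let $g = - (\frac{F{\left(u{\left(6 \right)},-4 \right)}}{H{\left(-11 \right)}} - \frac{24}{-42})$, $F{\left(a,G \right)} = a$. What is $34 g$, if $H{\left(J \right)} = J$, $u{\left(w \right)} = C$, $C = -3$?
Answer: $- \frac{2210}{77} \approx -28.701$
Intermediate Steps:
$u{\left(w \right)} = -3$
$g = - \frac{65}{77}$ ($g = - (- \frac{3}{-11} - \frac{24}{-42}) = - (\left(-3\right) \left(- \frac{1}{11}\right) - - \frac{4}{7}) = - (\frac{3}{11} + \frac{4}{7}) = \left(-1\right) \frac{65}{77} = - \frac{65}{77} \approx -0.84416$)
$34 g = 34 \left(- \frac{65}{77}\right) = - \frac{2210}{77}$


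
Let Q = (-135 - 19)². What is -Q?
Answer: -23716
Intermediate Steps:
Q = 23716 (Q = (-154)² = 23716)
-Q = -1*23716 = -23716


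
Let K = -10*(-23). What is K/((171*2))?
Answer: 115/171 ≈ 0.67251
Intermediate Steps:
K = 230
K/((171*2)) = 230/((171*2)) = 230/342 = 230*(1/342) = 115/171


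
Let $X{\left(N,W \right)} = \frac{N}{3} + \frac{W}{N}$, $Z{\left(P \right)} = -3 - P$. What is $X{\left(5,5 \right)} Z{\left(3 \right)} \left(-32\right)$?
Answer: $512$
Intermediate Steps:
$X{\left(N,W \right)} = \frac{N}{3} + \frac{W}{N}$ ($X{\left(N,W \right)} = N \frac{1}{3} + \frac{W}{N} = \frac{N}{3} + \frac{W}{N}$)
$X{\left(5,5 \right)} Z{\left(3 \right)} \left(-32\right) = \left(\frac{1}{3} \cdot 5 + \frac{5}{5}\right) \left(-3 - 3\right) \left(-32\right) = \left(\frac{5}{3} + 5 \cdot \frac{1}{5}\right) \left(-3 - 3\right) \left(-32\right) = \left(\frac{5}{3} + 1\right) \left(-6\right) \left(-32\right) = \frac{8}{3} \left(-6\right) \left(-32\right) = \left(-16\right) \left(-32\right) = 512$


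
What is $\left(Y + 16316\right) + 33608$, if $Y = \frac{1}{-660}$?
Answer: $\frac{32949839}{660} \approx 49924.0$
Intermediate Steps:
$Y = - \frac{1}{660} \approx -0.0015152$
$\left(Y + 16316\right) + 33608 = \left(- \frac{1}{660} + 16316\right) + 33608 = \frac{10768559}{660} + 33608 = \frac{32949839}{660}$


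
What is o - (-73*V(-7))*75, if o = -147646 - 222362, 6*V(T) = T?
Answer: -752791/2 ≈ -3.7640e+5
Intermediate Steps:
V(T) = T/6
o = -370008
o - (-73*V(-7))*75 = -370008 - (-73*(-7)/6)*75 = -370008 - (-73*(-7/6))*75 = -370008 - 511*75/6 = -370008 - 1*12775/2 = -370008 - 12775/2 = -752791/2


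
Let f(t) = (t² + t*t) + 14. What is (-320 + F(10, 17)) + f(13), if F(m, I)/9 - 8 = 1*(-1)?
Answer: 95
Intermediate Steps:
F(m, I) = 63 (F(m, I) = 72 + 9*(1*(-1)) = 72 + 9*(-1) = 72 - 9 = 63)
f(t) = 14 + 2*t² (f(t) = (t² + t²) + 14 = 2*t² + 14 = 14 + 2*t²)
(-320 + F(10, 17)) + f(13) = (-320 + 63) + (14 + 2*13²) = -257 + (14 + 2*169) = -257 + (14 + 338) = -257 + 352 = 95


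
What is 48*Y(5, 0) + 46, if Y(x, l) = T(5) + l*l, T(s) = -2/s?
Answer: 134/5 ≈ 26.800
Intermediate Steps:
Y(x, l) = -2/5 + l**2 (Y(x, l) = -2/5 + l*l = -2*1/5 + l**2 = -2/5 + l**2)
48*Y(5, 0) + 46 = 48*(-2/5 + 0**2) + 46 = 48*(-2/5 + 0) + 46 = 48*(-2/5) + 46 = -96/5 + 46 = 134/5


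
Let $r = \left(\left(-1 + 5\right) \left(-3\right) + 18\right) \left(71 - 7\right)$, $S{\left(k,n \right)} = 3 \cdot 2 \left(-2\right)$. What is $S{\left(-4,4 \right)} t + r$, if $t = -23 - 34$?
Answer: $1068$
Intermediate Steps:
$t = -57$
$S{\left(k,n \right)} = -12$ ($S{\left(k,n \right)} = 6 \left(-2\right) = -12$)
$r = 384$ ($r = \left(4 \left(-3\right) + 18\right) 64 = \left(-12 + 18\right) 64 = 6 \cdot 64 = 384$)
$S{\left(-4,4 \right)} t + r = \left(-12\right) \left(-57\right) + 384 = 684 + 384 = 1068$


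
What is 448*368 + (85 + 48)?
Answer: 164997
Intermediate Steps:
448*368 + (85 + 48) = 164864 + 133 = 164997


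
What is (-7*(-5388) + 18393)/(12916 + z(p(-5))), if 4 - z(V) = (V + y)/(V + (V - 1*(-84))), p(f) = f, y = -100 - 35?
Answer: 692011/159370 ≈ 4.3422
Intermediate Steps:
y = -135
z(V) = 4 - (-135 + V)/(84 + 2*V) (z(V) = 4 - (V - 135)/(V + (V - 1*(-84))) = 4 - (-135 + V)/(V + (V + 84)) = 4 - (-135 + V)/(V + (84 + V)) = 4 - (-135 + V)/(84 + 2*V))
(-7*(-5388) + 18393)/(12916 + z(p(-5))) = (-7*(-5388) + 18393)/(12916 + (471 + 7*(-5))/(2*(42 - 5))) = (37716 + 18393)/(12916 + (½)*(471 - 35)/37) = 56109/(12916 + (½)*(1/37)*436) = 56109/(12916 + 218/37) = 56109/(478110/37) = 56109*(37/478110) = 692011/159370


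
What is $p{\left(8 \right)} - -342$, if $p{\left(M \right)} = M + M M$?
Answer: $414$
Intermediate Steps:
$p{\left(M \right)} = M + M^{2}$
$p{\left(8 \right)} - -342 = 8 \left(1 + 8\right) - -342 = 8 \cdot 9 + 342 = 72 + 342 = 414$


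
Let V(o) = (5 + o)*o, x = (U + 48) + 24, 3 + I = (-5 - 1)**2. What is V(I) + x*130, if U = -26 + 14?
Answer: 9054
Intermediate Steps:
I = 33 (I = -3 + (-5 - 1)**2 = -3 + (-6)**2 = -3 + 36 = 33)
U = -12
x = 60 (x = (-12 + 48) + 24 = 36 + 24 = 60)
V(o) = o*(5 + o)
V(I) + x*130 = 33*(5 + 33) + 60*130 = 33*38 + 7800 = 1254 + 7800 = 9054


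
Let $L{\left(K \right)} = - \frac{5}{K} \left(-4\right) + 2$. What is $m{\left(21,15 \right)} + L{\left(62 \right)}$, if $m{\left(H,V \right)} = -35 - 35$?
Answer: $- \frac{2098}{31} \approx -67.677$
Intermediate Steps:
$m{\left(H,V \right)} = -70$ ($m{\left(H,V \right)} = -35 - 35 = -70$)
$L{\left(K \right)} = 2 + \frac{20}{K}$ ($L{\left(K \right)} = \frac{20}{K} + 2 = 2 + \frac{20}{K}$)
$m{\left(21,15 \right)} + L{\left(62 \right)} = -70 + \left(2 + \frac{20}{62}\right) = -70 + \left(2 + 20 \cdot \frac{1}{62}\right) = -70 + \left(2 + \frac{10}{31}\right) = -70 + \frac{72}{31} = - \frac{2098}{31}$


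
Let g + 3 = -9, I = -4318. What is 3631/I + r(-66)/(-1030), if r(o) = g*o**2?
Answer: 110985283/2223770 ≈ 49.909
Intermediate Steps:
g = -12 (g = -3 - 9 = -12)
r(o) = -12*o**2
3631/I + r(-66)/(-1030) = 3631/(-4318) - 12*(-66)**2/(-1030) = 3631*(-1/4318) - 12*4356*(-1/1030) = -3631/4318 - 52272*(-1/1030) = -3631/4318 + 26136/515 = 110985283/2223770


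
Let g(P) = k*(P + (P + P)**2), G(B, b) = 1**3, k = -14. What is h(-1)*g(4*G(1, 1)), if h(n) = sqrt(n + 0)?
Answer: -952*I ≈ -952.0*I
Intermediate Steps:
G(B, b) = 1
h(n) = sqrt(n)
g(P) = -56*P**2 - 14*P (g(P) = -14*(P + (P + P)**2) = -14*(P + (2*P)**2) = -14*(P + 4*P**2) = -56*P**2 - 14*P)
h(-1)*g(4*G(1, 1)) = sqrt(-1)*(-14*4*1*(1 + 4*(4*1))) = I*(-14*4*(1 + 4*4)) = I*(-14*4*(1 + 16)) = I*(-14*4*17) = I*(-952) = -952*I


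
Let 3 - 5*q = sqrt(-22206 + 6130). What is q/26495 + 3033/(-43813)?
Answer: -57380748/829161025 - 2*I*sqrt(4019)/132475 ≈ -0.069203 - 0.0009571*I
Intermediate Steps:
q = 3/5 - 2*I*sqrt(4019)/5 (q = 3/5 - sqrt(-22206 + 6130)/5 = 3/5 - 2*I*sqrt(4019)/5 ≈ 0.6 - 25.358*I)
q/26495 + 3033/(-43813) = (3/5 - 2*I*sqrt(4019)/5)/26495 + 3033/(-43813) = (3/5 - 2*I*sqrt(4019)/5)*(1/26495) + 3033*(-1/43813) = (3/132475 - 2*I*sqrt(4019)/132475) - 3033/43813 = -57380748/829161025 - 2*I*sqrt(4019)/132475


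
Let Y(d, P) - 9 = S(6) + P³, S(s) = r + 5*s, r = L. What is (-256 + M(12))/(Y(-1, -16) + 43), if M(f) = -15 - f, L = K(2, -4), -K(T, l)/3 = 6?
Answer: 283/4032 ≈ 0.070189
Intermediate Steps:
K(T, l) = -18 (K(T, l) = -3*6 = -18)
L = -18
r = -18
S(s) = -18 + 5*s
Y(d, P) = 21 + P³ (Y(d, P) = 9 + ((-18 + 5*6) + P³) = 9 + ((-18 + 30) + P³) = 9 + (12 + P³) = 21 + P³)
(-256 + M(12))/(Y(-1, -16) + 43) = (-256 + (-15 - 1*12))/((21 + (-16)³) + 43) = (-256 + (-15 - 12))/((21 - 4096) + 43) = (-256 - 27)/(-4075 + 43) = -283/(-4032) = -283*(-1/4032) = 283/4032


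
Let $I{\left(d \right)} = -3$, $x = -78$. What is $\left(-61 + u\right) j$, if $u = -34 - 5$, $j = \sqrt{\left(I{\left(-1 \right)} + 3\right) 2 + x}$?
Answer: $- 100 i \sqrt{78} \approx - 883.18 i$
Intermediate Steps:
$j = i \sqrt{78}$ ($j = \sqrt{\left(-3 + 3\right) 2 - 78} = \sqrt{0 \cdot 2 - 78} = \sqrt{0 - 78} = \sqrt{-78} = i \sqrt{78} \approx 8.8318 i$)
$u = -39$ ($u = -34 - 5 = -39$)
$\left(-61 + u\right) j = \left(-61 - 39\right) i \sqrt{78} = - 100 i \sqrt{78}$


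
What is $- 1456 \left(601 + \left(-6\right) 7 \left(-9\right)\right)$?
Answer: $-1425424$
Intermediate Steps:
$- 1456 \left(601 + \left(-6\right) 7 \left(-9\right)\right) = - 1456 \left(601 - -378\right) = - 1456 \left(601 + 378\right) = \left(-1456\right) 979 = -1425424$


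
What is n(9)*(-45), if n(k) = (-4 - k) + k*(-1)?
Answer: 990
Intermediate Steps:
n(k) = -4 - 2*k (n(k) = (-4 - k) - k = -4 - 2*k)
n(9)*(-45) = (-4 - 2*9)*(-45) = (-4 - 18)*(-45) = -22*(-45) = 990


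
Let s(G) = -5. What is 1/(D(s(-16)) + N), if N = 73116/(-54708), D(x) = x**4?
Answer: 4559/2843282 ≈ 0.0016034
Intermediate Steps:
N = -6093/4559 (N = 73116*(-1/54708) = -6093/4559 ≈ -1.3365)
1/(D(s(-16)) + N) = 1/((-5)**4 - 6093/4559) = 1/(625 - 6093/4559) = 1/(2843282/4559) = 4559/2843282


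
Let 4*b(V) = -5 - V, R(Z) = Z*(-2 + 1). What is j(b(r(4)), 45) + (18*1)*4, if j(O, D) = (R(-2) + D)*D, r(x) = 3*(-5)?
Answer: 2187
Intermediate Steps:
r(x) = -15
R(Z) = -Z (R(Z) = Z*(-1) = -Z)
b(V) = -5/4 - V/4 (b(V) = (-5 - V)/4 = -5/4 - V/4)
j(O, D) = D*(2 + D) (j(O, D) = (-1*(-2) + D)*D = (2 + D)*D = D*(2 + D))
j(b(r(4)), 45) + (18*1)*4 = 45*(2 + 45) + (18*1)*4 = 45*47 + 18*4 = 2115 + 72 = 2187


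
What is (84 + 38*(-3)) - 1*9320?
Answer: -9350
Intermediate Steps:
(84 + 38*(-3)) - 1*9320 = (84 - 114) - 9320 = -30 - 9320 = -9350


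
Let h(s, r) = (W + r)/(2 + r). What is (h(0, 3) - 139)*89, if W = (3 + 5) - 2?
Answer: -61054/5 ≈ -12211.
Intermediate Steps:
W = 6 (W = 8 - 2 = 6)
h(s, r) = (6 + r)/(2 + r)
(h(0, 3) - 139)*89 = ((6 + 3)/(2 + 3) - 139)*89 = (9/5 - 139)*89 = -686/5*89 = -61054/5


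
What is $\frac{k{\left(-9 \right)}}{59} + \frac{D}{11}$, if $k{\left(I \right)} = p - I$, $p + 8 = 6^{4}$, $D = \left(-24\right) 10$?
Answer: $\frac{107}{649} \approx 0.16487$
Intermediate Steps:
$D = -240$
$p = 1288$ ($p = -8 + 6^{4} = -8 + 1296 = 1288$)
$k{\left(I \right)} = 1288 - I$
$\frac{k{\left(-9 \right)}}{59} + \frac{D}{11} = \frac{1288 - -9}{59} - \frac{240}{11} = \left(1288 + 9\right) \frac{1}{59} - \frac{240}{11} = 1297 \cdot \frac{1}{59} - \frac{240}{11} = \frac{1297}{59} - \frac{240}{11} = \frac{107}{649}$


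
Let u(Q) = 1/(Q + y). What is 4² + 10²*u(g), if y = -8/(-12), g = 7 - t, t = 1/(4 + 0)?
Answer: 2624/89 ≈ 29.483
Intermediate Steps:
t = ¼ (t = 1/4 = ¼ ≈ 0.25000)
g = 27/4 (g = 7 - 1*¼ = 7 - ¼ = 27/4 ≈ 6.7500)
y = ⅔ (y = -8*(-1/12) = ⅔ ≈ 0.66667)
u(Q) = 1/(⅔ + Q) (u(Q) = 1/(Q + ⅔) = 1/(⅔ + Q))
4² + 10²*u(g) = 4² + 10²*(3/(2 + 3*(27/4))) = 16 + 100*(3/(2 + 81/4)) = 16 + 100*(3/(89/4)) = 16 + 100*(3*(4/89)) = 16 + 100*(12/89) = 16 + 1200/89 = 2624/89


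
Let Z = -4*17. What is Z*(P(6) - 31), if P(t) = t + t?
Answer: 1292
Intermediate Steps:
P(t) = 2*t
Z = -68
Z*(P(6) - 31) = -68*(2*6 - 31) = -68*(12 - 31) = -68*(-19) = 1292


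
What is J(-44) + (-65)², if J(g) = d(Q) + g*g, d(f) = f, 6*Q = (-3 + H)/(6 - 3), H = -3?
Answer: 18482/3 ≈ 6160.7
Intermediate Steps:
Q = -⅓ (Q = ((-3 - 3)/(6 - 3))/6 = (-6/3)/6 = (-6*⅓)/6 = (⅙)*(-2) = -⅓ ≈ -0.33333)
J(g) = -⅓ + g² (J(g) = -⅓ + g*g = -⅓ + g²)
J(-44) + (-65)² = (-⅓ + (-44)²) + (-65)² = (-⅓ + 1936) + 4225 = 5807/3 + 4225 = 18482/3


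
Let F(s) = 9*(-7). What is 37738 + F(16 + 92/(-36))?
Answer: 37675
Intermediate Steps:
F(s) = -63
37738 + F(16 + 92/(-36)) = 37738 - 63 = 37675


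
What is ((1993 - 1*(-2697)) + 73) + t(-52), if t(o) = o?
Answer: 4711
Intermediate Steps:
((1993 - 1*(-2697)) + 73) + t(-52) = ((1993 - 1*(-2697)) + 73) - 52 = ((1993 + 2697) + 73) - 52 = (4690 + 73) - 52 = 4763 - 52 = 4711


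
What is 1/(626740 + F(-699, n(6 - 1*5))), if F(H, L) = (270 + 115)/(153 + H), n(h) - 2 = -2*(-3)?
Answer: 78/48885665 ≈ 1.5956e-6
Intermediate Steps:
n(h) = 8 (n(h) = 2 - 2*(-3) = 2 + 6 = 8)
F(H, L) = 385/(153 + H)
1/(626740 + F(-699, n(6 - 1*5))) = 1/(626740 + 385/(153 - 699)) = 1/(626740 + 385/(-546)) = 1/(626740 + 385*(-1/546)) = 1/(626740 - 55/78) = 1/(48885665/78) = 78/48885665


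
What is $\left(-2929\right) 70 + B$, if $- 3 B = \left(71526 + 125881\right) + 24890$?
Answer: $-279129$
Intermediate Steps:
$B = -74099$ ($B = - \frac{\left(71526 + 125881\right) + 24890}{3} = - \frac{197407 + 24890}{3} = \left(- \frac{1}{3}\right) 222297 = -74099$)
$\left(-2929\right) 70 + B = \left(-2929\right) 70 - 74099 = -205030 - 74099 = -279129$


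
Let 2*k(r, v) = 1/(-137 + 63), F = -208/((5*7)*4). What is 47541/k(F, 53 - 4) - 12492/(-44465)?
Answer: -312858751128/44465 ≈ -7.0361e+6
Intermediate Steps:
F = -52/35 (F = -208/(35*4) = -208/140 = -208*1/140 = -52/35 ≈ -1.4857)
k(r, v) = -1/148 (k(r, v) = 1/(2*(-137 + 63)) = (1/2)/(-74) = (1/2)*(-1/74) = -1/148)
47541/k(F, 53 - 4) - 12492/(-44465) = 47541/(-1/148) - 12492/(-44465) = 47541*(-148) - 12492*(-1/44465) = -7036068 + 12492/44465 = -312858751128/44465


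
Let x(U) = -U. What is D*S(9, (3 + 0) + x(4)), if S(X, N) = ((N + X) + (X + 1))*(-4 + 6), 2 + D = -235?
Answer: -8532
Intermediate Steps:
D = -237 (D = -2 - 235 = -237)
S(X, N) = 2 + 2*N + 4*X (S(X, N) = ((N + X) + (1 + X))*2 = (1 + N + 2*X)*2 = 2 + 2*N + 4*X)
D*S(9, (3 + 0) + x(4)) = -237*(2 + 2*((3 + 0) - 1*4) + 4*9) = -237*(2 + 2*(3 - 4) + 36) = -237*(2 + 2*(-1) + 36) = -237*(2 - 2 + 36) = -237*36 = -8532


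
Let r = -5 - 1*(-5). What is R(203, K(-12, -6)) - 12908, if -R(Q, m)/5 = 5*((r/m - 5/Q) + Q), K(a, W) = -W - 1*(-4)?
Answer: -3650424/203 ≈ -17982.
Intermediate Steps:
r = 0 (r = -5 + 5 = 0)
K(a, W) = 4 - W (K(a, W) = -W + 4 = 4 - W)
R(Q, m) = -25*Q + 125/Q (R(Q, m) = -25*((0/m - 5/Q) + Q) = -25*((0 - 5/Q) + Q) = -25*(-5/Q + Q) = -25*(Q - 5/Q) = -5*(-25/Q + 5*Q) = -25*Q + 125/Q)
R(203, K(-12, -6)) - 12908 = (-25*203 + 125/203) - 12908 = (-5075 + 125*(1/203)) - 12908 = (-5075 + 125/203) - 12908 = -1030100/203 - 12908 = -3650424/203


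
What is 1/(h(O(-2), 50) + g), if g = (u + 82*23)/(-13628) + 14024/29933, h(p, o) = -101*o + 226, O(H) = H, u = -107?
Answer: -407926924/1967701613111 ≈ -0.00020731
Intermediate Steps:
h(p, o) = 226 - 101*o
g = 137868265/407926924 (g = (-107 + 82*23)/(-13628) + 14024/29933 = (-107 + 1886)*(-1/13628) + 14024*(1/29933) = 1779*(-1/13628) + 14024/29933 = -1779/13628 + 14024/29933 = 137868265/407926924 ≈ 0.33797)
1/(h(O(-2), 50) + g) = 1/((226 - 101*50) + 137868265/407926924) = 1/((226 - 5050) + 137868265/407926924) = 1/(-4824 + 137868265/407926924) = 1/(-1967701613111/407926924) = -407926924/1967701613111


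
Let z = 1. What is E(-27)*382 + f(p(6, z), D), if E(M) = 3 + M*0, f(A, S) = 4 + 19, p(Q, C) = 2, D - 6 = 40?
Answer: 1169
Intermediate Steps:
D = 46 (D = 6 + 40 = 46)
f(A, S) = 23
E(M) = 3 (E(M) = 3 + 0 = 3)
E(-27)*382 + f(p(6, z), D) = 3*382 + 23 = 1146 + 23 = 1169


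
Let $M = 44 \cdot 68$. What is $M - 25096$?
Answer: $-22104$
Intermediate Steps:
$M = 2992$
$M - 25096 = 2992 - 25096 = -22104$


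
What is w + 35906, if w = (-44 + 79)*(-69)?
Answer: 33491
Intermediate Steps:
w = -2415 (w = 35*(-69) = -2415)
w + 35906 = -2415 + 35906 = 33491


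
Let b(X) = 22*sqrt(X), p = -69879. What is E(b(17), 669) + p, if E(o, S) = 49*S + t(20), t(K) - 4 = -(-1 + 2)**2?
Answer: -37095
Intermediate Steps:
t(K) = 3 (t(K) = 4 - (-1 + 2)**2 = 4 - 1*1**2 = 4 - 1*1 = 4 - 1 = 3)
E(o, S) = 3 + 49*S (E(o, S) = 49*S + 3 = 3 + 49*S)
E(b(17), 669) + p = (3 + 49*669) - 69879 = (3 + 32781) - 69879 = 32784 - 69879 = -37095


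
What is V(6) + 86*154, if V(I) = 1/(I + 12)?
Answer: 238393/18 ≈ 13244.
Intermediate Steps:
V(I) = 1/(12 + I)
V(6) + 86*154 = 1/(12 + 6) + 86*154 = 1/18 + 13244 = 238393/18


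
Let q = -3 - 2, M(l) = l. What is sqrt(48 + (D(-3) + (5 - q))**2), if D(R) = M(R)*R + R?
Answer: 4*sqrt(19) ≈ 17.436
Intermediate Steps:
q = -5
D(R) = R + R**2 (D(R) = R*R + R = R**2 + R = R + R**2)
sqrt(48 + (D(-3) + (5 - q))**2) = sqrt(48 + (-3*(1 - 3) + (5 - 1*(-5)))**2) = sqrt(48 + (-3*(-2) + (5 + 5))**2) = sqrt(48 + (6 + 10)**2) = sqrt(48 + 16**2) = sqrt(48 + 256) = sqrt(304) = 4*sqrt(19)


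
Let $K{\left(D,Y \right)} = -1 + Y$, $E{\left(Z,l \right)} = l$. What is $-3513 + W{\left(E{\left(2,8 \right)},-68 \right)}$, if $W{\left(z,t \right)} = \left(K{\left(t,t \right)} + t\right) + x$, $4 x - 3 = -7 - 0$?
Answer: $-3651$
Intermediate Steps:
$x = -1$ ($x = \frac{3}{4} + \frac{-7 - 0}{4} = \frac{3}{4} + \frac{-7 + 0}{4} = \frac{3}{4} + \frac{1}{4} \left(-7\right) = \frac{3}{4} - \frac{7}{4} = -1$)
$W{\left(z,t \right)} = -2 + 2 t$ ($W{\left(z,t \right)} = \left(\left(-1 + t\right) + t\right) - 1 = \left(-1 + 2 t\right) - 1 = -2 + 2 t$)
$-3513 + W{\left(E{\left(2,8 \right)},-68 \right)} = -3513 + \left(-2 + 2 \left(-68\right)\right) = -3513 - 138 = -3651$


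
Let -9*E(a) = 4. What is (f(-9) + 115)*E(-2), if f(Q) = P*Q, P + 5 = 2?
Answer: -568/9 ≈ -63.111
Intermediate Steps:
P = -3 (P = -5 + 2 = -3)
E(a) = -4/9 (E(a) = -1/9*4 = -4/9)
f(Q) = -3*Q
(f(-9) + 115)*E(-2) = (-3*(-9) + 115)*(-4/9) = (27 + 115)*(-4/9) = 142*(-4/9) = -568/9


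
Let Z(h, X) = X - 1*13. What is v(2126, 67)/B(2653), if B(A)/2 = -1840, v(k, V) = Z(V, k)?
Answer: -2113/3680 ≈ -0.57418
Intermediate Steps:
Z(h, X) = -13 + X (Z(h, X) = X - 13 = -13 + X)
v(k, V) = -13 + k
B(A) = -3680 (B(A) = 2*(-1840) = -3680)
v(2126, 67)/B(2653) = (-13 + 2126)/(-3680) = 2113*(-1/3680) = -2113/3680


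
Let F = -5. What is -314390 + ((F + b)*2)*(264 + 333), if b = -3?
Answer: -323942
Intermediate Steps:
-314390 + ((F + b)*2)*(264 + 333) = -314390 + ((-5 - 3)*2)*(264 + 333) = -314390 - 8*2*597 = -314390 - 16*597 = -314390 - 9552 = -323942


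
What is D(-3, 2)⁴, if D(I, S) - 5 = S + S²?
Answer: 14641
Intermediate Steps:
D(I, S) = 5 + S + S² (D(I, S) = 5 + (S + S²) = 5 + S + S²)
D(-3, 2)⁴ = (5 + 2 + 2²)⁴ = (5 + 2 + 4)⁴ = 11⁴ = 14641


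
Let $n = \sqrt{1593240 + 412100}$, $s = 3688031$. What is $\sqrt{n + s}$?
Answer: $\sqrt{3688031 + 2 \sqrt{501335}} \approx 1920.8$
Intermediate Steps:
$n = 2 \sqrt{501335}$ ($n = \sqrt{2005340} = 2 \sqrt{501335} \approx 1416.1$)
$\sqrt{n + s} = \sqrt{2 \sqrt{501335} + 3688031} = \sqrt{3688031 + 2 \sqrt{501335}}$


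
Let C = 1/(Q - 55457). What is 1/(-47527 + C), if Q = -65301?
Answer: -120758/5739265467 ≈ -2.1041e-5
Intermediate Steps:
C = -1/120758 (C = 1/(-65301 - 55457) = 1/(-120758) = -1/120758 ≈ -8.2810e-6)
1/(-47527 + C) = 1/(-47527 - 1/120758) = 1/(-5739265467/120758) = -120758/5739265467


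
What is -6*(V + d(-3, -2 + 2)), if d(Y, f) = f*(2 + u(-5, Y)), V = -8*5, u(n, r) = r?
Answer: 240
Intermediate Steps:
V = -40
d(Y, f) = f*(2 + Y)
-6*(V + d(-3, -2 + 2)) = -6*(-40 + (-2 + 2)*(2 - 3)) = -6*(-40 + 0*(-1)) = -6*(-40 + 0) = -6*(-40) = 240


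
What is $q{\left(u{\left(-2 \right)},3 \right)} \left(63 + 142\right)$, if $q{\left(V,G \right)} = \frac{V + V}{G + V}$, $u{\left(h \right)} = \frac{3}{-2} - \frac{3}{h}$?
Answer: $0$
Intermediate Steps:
$u{\left(h \right)} = - \frac{3}{2} - \frac{3}{h}$ ($u{\left(h \right)} = 3 \left(- \frac{1}{2}\right) - \frac{3}{h} = - \frac{3}{2} - \frac{3}{h}$)
$q{\left(V,G \right)} = \frac{2 V}{G + V}$
$q{\left(u{\left(-2 \right)},3 \right)} \left(63 + 142\right) = \frac{2 \left(- \frac{3}{2} - \frac{3}{-2}\right)}{3 - \left(\frac{3}{2} + \frac{3}{-2}\right)} \left(63 + 142\right) = \frac{2 \left(- \frac{3}{2} - - \frac{3}{2}\right)}{3 - 0} \cdot 205 = \frac{2 \left(- \frac{3}{2} + \frac{3}{2}\right)}{3 + \left(- \frac{3}{2} + \frac{3}{2}\right)} 205 = 2 \cdot 0 \frac{1}{3 + 0} \cdot 205 = 2 \cdot 0 \cdot \frac{1}{3} \cdot 205 = 0 \cdot 205 = 0$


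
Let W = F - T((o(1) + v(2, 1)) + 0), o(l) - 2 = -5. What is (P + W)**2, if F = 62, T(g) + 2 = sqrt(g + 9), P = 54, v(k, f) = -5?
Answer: 13689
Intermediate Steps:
o(l) = -3 (o(l) = 2 - 5 = -3)
T(g) = -2 + sqrt(9 + g) (T(g) = -2 + sqrt(g + 9) = -2 + sqrt(9 + g))
W = 63 (W = 62 - (-2 + sqrt(9 + ((-3 - 5) + 0))) = 62 - (-2 + sqrt(9 + (-8 + 0))) = 62 - (-2 + sqrt(9 - 8)) = 62 - (-2 + sqrt(1)) = 62 - (-2 + 1) = 62 - 1*(-1) = 62 + 1 = 63)
(P + W)**2 = (54 + 63)**2 = 117**2 = 13689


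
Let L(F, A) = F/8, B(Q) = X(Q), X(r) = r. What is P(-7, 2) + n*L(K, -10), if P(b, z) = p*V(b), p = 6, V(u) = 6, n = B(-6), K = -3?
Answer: 153/4 ≈ 38.250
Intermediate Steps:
B(Q) = Q
n = -6
L(F, A) = F/8 (L(F, A) = F*(⅛) = F/8)
P(b, z) = 36 (P(b, z) = 6*6 = 36)
P(-7, 2) + n*L(K, -10) = 36 - 3*(-3)/4 = 36 - 6*(-3/8) = 36 + 9/4 = 153/4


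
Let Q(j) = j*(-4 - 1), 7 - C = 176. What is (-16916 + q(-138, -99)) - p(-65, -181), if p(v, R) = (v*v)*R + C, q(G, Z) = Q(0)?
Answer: 747978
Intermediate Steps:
C = -169 (C = 7 - 1*176 = 7 - 176 = -169)
Q(j) = -5*j (Q(j) = j*(-5) = -5*j)
q(G, Z) = 0 (q(G, Z) = -5*0 = 0)
p(v, R) = -169 + R*v² (p(v, R) = (v*v)*R - 169 = v²*R - 169 = R*v² - 169 = -169 + R*v²)
(-16916 + q(-138, -99)) - p(-65, -181) = (-16916 + 0) - (-169 - 181*(-65)²) = -16916 - (-169 - 181*4225) = -16916 - (-169 - 764725) = -16916 - 1*(-764894) = -16916 + 764894 = 747978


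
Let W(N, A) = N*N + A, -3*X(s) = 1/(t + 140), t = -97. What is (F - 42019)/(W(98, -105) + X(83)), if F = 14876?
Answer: -3501447/1225370 ≈ -2.8575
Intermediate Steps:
X(s) = -1/129 (X(s) = -1/(3*(-97 + 140)) = -⅓/43 = -⅓*1/43 = -1/129)
W(N, A) = A + N² (W(N, A) = N² + A = A + N²)
(F - 42019)/(W(98, -105) + X(83)) = (14876 - 42019)/((-105 + 98²) - 1/129) = -27143/((-105 + 9604) - 1/129) = -27143/(9499 - 1/129) = -27143/1225370/129 = -27143*129/1225370 = -3501447/1225370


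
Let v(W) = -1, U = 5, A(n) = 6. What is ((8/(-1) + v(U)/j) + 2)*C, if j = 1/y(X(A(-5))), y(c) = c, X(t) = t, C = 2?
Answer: -24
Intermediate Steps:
j = 1/6 ≈ 0.16667
((8/(-1) + v(U)/j) + 2)*C = ((8/(-1) - 1/1/6) + 2)*2 = ((8*(-1) - 1*6) + 2)*2 = ((-8 - 6) + 2)*2 = (-14 + 2)*2 = -12*2 = -24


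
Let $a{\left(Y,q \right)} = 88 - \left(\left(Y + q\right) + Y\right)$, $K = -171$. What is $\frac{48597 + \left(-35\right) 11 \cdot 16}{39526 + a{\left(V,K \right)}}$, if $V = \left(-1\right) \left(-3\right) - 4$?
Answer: $\frac{42437}{39787} \approx 1.0666$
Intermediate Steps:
$V = -1$ ($V = 3 - 4 = -1$)
$a{\left(Y,q \right)} = 88 - q - 2 Y$ ($a{\left(Y,q \right)} = 88 - \left(q + 2 Y\right) = 88 - q - 2 Y$)
$\frac{48597 + \left(-35\right) 11 \cdot 16}{39526 + a{\left(V,K \right)}} = \frac{48597 + \left(-35\right) 11 \cdot 16}{39526 - -261} = \frac{48597 - 6160}{39526 + \left(88 + 171 + 2\right)} = \frac{48597 - 6160}{39526 + 261} = \frac{42437}{39787}$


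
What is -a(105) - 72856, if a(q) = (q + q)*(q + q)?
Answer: -116956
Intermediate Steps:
a(q) = 4*q² (a(q) = (2*q)*(2*q) = 4*q²)
-a(105) - 72856 = -4*105² - 72856 = -4*11025 - 72856 = -1*44100 - 72856 = -44100 - 72856 = -116956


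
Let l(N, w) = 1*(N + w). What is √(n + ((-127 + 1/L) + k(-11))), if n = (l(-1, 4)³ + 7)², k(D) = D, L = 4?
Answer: √4073/2 ≈ 31.910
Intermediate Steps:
l(N, w) = N + w
n = 1156 (n = ((-1 + 4)³ + 7)² = (3³ + 7)² = (27 + 7)² = 34² = 1156)
√(n + ((-127 + 1/L) + k(-11))) = √(1156 + ((-127 + 1/4) - 11)) = √(1156 + ((-127 + ¼) - 11)) = √(1156 + (-507/4 - 11)) = √(1156 - 551/4) = √(4073/4) = √4073/2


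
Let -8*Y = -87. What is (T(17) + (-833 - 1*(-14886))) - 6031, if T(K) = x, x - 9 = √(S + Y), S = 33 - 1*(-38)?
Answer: 8031 + √1310/4 ≈ 8040.0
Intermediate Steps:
Y = 87/8 (Y = -⅛*(-87) = 87/8 ≈ 10.875)
S = 71 (S = 33 + 38 = 71)
x = 9 + √1310/4 (x = 9 + √(71 + 87/8) = 9 + √(655/8) = 9 + √1310/4 ≈ 18.048)
T(K) = 9 + √1310/4
(T(17) + (-833 - 1*(-14886))) - 6031 = ((9 + √1310/4) + (-833 - 1*(-14886))) - 6031 = ((9 + √1310/4) + (-833 + 14886)) - 6031 = ((9 + √1310/4) + 14053) - 6031 = (14062 + √1310/4) - 6031 = 8031 + √1310/4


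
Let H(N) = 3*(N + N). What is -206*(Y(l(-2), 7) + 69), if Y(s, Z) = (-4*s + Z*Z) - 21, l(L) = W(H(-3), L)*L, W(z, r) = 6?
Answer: -29870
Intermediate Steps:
H(N) = 6*N (H(N) = 3*(2*N) = 6*N)
l(L) = 6*L
Y(s, Z) = -21 + Z² - 4*s (Y(s, Z) = (-4*s + Z²) - 21 = (Z² - 4*s) - 21 = -21 + Z² - 4*s)
-206*(Y(l(-2), 7) + 69) = -206*((-21 + 7² - 24*(-2)) + 69) = -206*((-21 + 49 - 4*(-12)) + 69) = -206*((-21 + 49 + 48) + 69) = -206*(76 + 69) = -206*145 = -29870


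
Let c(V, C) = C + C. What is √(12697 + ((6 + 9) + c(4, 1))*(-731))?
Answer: 3*√30 ≈ 16.432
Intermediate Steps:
c(V, C) = 2*C
√(12697 + ((6 + 9) + c(4, 1))*(-731)) = √(12697 + ((6 + 9) + 2*1)*(-731)) = √(12697 + (15 + 2)*(-731)) = √(12697 + 17*(-731)) = √(12697 - 12427) = √270 = 3*√30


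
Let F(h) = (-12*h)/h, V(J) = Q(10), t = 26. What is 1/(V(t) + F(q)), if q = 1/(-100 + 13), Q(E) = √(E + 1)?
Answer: -12/133 - √11/133 ≈ -0.11516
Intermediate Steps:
Q(E) = √(1 + E)
q = -1/87 (q = 1/(-87) = -1/87 ≈ -0.011494)
V(J) = √11 (V(J) = √(1 + 10) = √11)
F(h) = -12
1/(V(t) + F(q)) = 1/(√11 - 12) = 1/(-12 + √11)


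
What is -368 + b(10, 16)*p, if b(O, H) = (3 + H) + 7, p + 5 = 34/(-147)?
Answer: -74090/147 ≈ -504.01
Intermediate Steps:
p = -769/147 (p = -5 + 34/(-147) = -5 + 34*(-1/147) = -5 - 34/147 = -769/147 ≈ -5.2313)
b(O, H) = 10 + H
-368 + b(10, 16)*p = -368 + (10 + 16)*(-769/147) = -368 + 26*(-769/147) = -368 - 19994/147 = -74090/147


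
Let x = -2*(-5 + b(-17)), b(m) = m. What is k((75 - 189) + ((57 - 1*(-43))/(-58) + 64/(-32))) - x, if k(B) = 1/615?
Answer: -27059/615 ≈ -43.998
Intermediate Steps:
x = 44 (x = -2*(-5 - 17) = -2*(-22) = 44)
k(B) = 1/615
k((75 - 189) + ((57 - 1*(-43))/(-58) + 64/(-32))) - x = 1/615 - 1*44 = 1/615 - 44 = -27059/615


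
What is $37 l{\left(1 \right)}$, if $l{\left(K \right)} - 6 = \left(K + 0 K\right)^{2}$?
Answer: $259$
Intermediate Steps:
$l{\left(K \right)} = 6 + K^{2}$ ($l{\left(K \right)} = 6 + \left(K + 0 K\right)^{2} = 6 + \left(K + 0\right)^{2} = 6 + K^{2}$)
$37 l{\left(1 \right)} = 37 \left(6 + 1^{2}\right) = 37 \left(6 + 1\right) = 37 \cdot 7 = 259$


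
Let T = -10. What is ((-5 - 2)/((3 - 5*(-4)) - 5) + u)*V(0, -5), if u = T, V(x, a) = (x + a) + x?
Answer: 935/18 ≈ 51.944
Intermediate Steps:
V(x, a) = a + 2*x (V(x, a) = (a + x) + x = a + 2*x)
u = -10
((-5 - 2)/((3 - 5*(-4)) - 5) + u)*V(0, -5) = ((-5 - 2)/((3 - 5*(-4)) - 5) - 10)*(-5 + 2*0) = (-7/((3 + 20) - 5) - 10)*(-5 + 0) = (-7/(23 - 5) - 10)*(-5) = (-7/18 - 10)*(-5) = -187/18*(-5) = 935/18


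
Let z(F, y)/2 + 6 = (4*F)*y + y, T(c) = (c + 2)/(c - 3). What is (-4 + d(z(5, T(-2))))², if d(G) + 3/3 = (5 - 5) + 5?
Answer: 0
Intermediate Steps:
T(c) = (2 + c)/(-3 + c)
z(F, y) = -12 + 2*y + 8*F*y (z(F, y) = -12 + 2*((4*F)*y + y) = -12 + 2*(4*F*y + y) = -12 + 2*(y + 4*F*y) = -12 + (2*y + 8*F*y) = -12 + 2*y + 8*F*y)
d(G) = 4 (d(G) = -1 + ((5 - 5) + 5) = -1 + (0 + 5) = -1 + 5 = 4)
(-4 + d(z(5, T(-2))))² = (-4 + 4)² = 0² = 0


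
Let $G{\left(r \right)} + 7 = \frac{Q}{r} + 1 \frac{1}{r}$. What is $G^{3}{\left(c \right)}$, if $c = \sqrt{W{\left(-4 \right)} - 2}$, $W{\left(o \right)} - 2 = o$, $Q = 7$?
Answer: $-7 - 524 i \approx -7.0 - 524.0 i$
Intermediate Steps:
$W{\left(o \right)} = 2 + o$
$c = 2 i$ ($c = \sqrt{\left(2 - 4\right) - 2} = \sqrt{-2 - 2} = \sqrt{-4} = 2 i \approx 2.0 i$)
$G{\left(r \right)} = -7 + \frac{8}{r}$ ($G{\left(r \right)} = -7 + \left(\frac{7}{r} + 1 \frac{1}{r}\right) = -7 + \left(\frac{7}{r} + \frac{1}{r}\right) = -7 + \frac{8}{r}$)
$G^{3}{\left(c \right)} = \left(-7 + \frac{8}{2 i}\right)^{3} = \left(-7 + 8 \left(- \frac{i}{2}\right)\right)^{3} = \left(-7 - 4 i\right)^{3}$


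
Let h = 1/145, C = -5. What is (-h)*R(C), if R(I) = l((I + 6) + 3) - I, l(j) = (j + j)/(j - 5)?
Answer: 3/145 ≈ 0.020690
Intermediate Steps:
l(j) = 2*j/(-5 + j) (l(j) = (2*j)/(-5 + j) = 2*j/(-5 + j))
h = 1/145 ≈ 0.0068966
R(I) = -I + 2*(9 + I)/(4 + I) (R(I) = 2*((I + 6) + 3)/(-5 + ((I + 6) + 3)) - I = 2*((6 + I) + 3)/(-5 + ((6 + I) + 3)) - I = 2*(9 + I)/(-5 + (9 + I)) - I = 2*(9 + I)/(4 + I) - I = -I + 2*(9 + I)/(4 + I))
(-h)*R(C) = (-1*1/145)*((18 - 1*(-5)² - 2*(-5))/(4 - 5)) = -(18 - 1*25 + 10)/(145*(-1)) = -(-1)*(18 - 25 + 10)/145 = -(-1)*3/145 = -1/145*(-3) = 3/145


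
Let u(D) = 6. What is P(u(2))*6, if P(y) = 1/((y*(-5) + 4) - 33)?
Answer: -6/59 ≈ -0.10169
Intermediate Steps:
P(y) = 1/(-29 - 5*y) (P(y) = 1/((-5*y + 4) - 33) = 1/((4 - 5*y) - 33) = 1/(-29 - 5*y))
P(u(2))*6 = -1/(29 + 5*6)*6 = -1/(29 + 30)*6 = -1/59*6 = -6/59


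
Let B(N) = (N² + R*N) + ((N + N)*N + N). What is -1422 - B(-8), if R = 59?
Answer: -1134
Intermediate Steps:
B(N) = 3*N² + 60*N (B(N) = (N² + 59*N) + ((N + N)*N + N) = (N² + 59*N) + ((2*N)*N + N) = (N² + 59*N) + (2*N² + N) = (N² + 59*N) + (N + 2*N²) = 3*N² + 60*N)
-1422 - B(-8) = -1422 - 3*(-8)*(20 - 8) = -1422 - 3*(-8)*12 = -1422 - 1*(-288) = -1422 + 288 = -1134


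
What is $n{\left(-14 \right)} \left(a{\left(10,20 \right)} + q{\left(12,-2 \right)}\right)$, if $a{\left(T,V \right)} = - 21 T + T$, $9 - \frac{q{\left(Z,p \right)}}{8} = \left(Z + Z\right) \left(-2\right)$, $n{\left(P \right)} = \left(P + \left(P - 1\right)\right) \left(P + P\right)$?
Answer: $207872$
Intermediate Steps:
$n{\left(P \right)} = 2 P \left(-1 + 2 P\right)$ ($n{\left(P \right)} = \left(P + \left(-1 + P\right)\right) 2 P = \left(-1 + 2 P\right) 2 P = 2 P \left(-1 + 2 P\right)$)
$q{\left(Z,p \right)} = 72 + 32 Z$ ($q{\left(Z,p \right)} = 72 - 8 \left(Z + Z\right) \left(-2\right) = 72 - 8 \cdot 2 Z \left(-2\right) = 72 - 8 \left(- 4 Z\right) = 72 + 32 Z$)
$a{\left(T,V \right)} = - 20 T$
$n{\left(-14 \right)} \left(a{\left(10,20 \right)} + q{\left(12,-2 \right)}\right) = 2 \left(-14\right) \left(-1 + 2 \left(-14\right)\right) \left(\left(-20\right) 10 + \left(72 + 32 \cdot 12\right)\right) = 2 \left(-14\right) \left(-1 - 28\right) \left(-200 + \left(72 + 384\right)\right) = 2 \left(-14\right) \left(-29\right) \left(-200 + 456\right) = 812 \cdot 256 = 207872$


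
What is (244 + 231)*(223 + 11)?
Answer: 111150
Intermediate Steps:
(244 + 231)*(223 + 11) = 475*234 = 111150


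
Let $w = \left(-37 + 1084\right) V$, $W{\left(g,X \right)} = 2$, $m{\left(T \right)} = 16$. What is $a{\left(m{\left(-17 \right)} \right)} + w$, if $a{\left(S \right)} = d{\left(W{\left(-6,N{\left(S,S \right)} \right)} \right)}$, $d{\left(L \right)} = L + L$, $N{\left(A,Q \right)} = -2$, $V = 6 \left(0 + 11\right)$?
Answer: $69106$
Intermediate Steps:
$V = 66$ ($V = 6 \cdot 11 = 66$)
$d{\left(L \right)} = 2 L$
$w = 69102$ ($w = \left(-37 + 1084\right) 66 = 1047 \cdot 66 = 69102$)
$a{\left(S \right)} = 4$ ($a{\left(S \right)} = 2 \cdot 2 = 4$)
$a{\left(m{\left(-17 \right)} \right)} + w = 4 + 69102 = 69106$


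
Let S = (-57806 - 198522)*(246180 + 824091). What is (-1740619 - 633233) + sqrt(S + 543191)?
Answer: -2373852 + I*sqrt(274339881697) ≈ -2.3739e+6 + 5.2377e+5*I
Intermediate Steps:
S = -274340424888 (S = -256328*1070271 = -274340424888)
(-1740619 - 633233) + sqrt(S + 543191) = (-1740619 - 633233) + sqrt(-274340424888 + 543191) = -2373852 + sqrt(-274339881697) = -2373852 + I*sqrt(274339881697)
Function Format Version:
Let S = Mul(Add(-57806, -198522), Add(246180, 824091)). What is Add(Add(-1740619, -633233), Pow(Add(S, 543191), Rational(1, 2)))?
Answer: Add(-2373852, Mul(I, Pow(274339881697, Rational(1, 2)))) ≈ Add(-2.3739e+6, Mul(5.2377e+5, I))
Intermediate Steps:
S = -274340424888 (S = Mul(-256328, 1070271) = -274340424888)
Add(Add(-1740619, -633233), Pow(Add(S, 543191), Rational(1, 2))) = Add(Add(-1740619, -633233), Pow(Add(-274340424888, 543191), Rational(1, 2))) = Add(-2373852, Pow(-274339881697, Rational(1, 2))) = Add(-2373852, Mul(I, Pow(274339881697, Rational(1, 2))))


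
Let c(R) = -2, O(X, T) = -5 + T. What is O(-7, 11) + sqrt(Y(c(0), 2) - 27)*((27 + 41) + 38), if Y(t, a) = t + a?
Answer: 6 + 318*I*sqrt(3) ≈ 6.0 + 550.79*I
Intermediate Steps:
Y(t, a) = a + t
O(-7, 11) + sqrt(Y(c(0), 2) - 27)*((27 + 41) + 38) = (-5 + 11) + sqrt((2 - 2) - 27)*((27 + 41) + 38) = 6 + sqrt(0 - 27)*(68 + 38) = 6 + sqrt(-27)*106 = 6 + (3*I*sqrt(3))*106 = 6 + 318*I*sqrt(3)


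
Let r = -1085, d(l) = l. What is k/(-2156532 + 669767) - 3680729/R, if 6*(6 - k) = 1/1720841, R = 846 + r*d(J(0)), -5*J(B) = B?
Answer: -941709424841565586/216447929928279 ≈ -4350.7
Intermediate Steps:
J(B) = -B/5
R = 846 (R = 846 - (-217)*0 = 846 - 1085*0 = 846 + 0 = 846)
k = 61950275/10325046 (k = 6 - 1/6/1720841 = 6 - 1/6*1/1720841 = 6 - 1/10325046 = 61950275/10325046 ≈ 6.0000)
k/(-2156532 + 669767) - 3680729/R = 61950275/(10325046*(-2156532 + 669767)) - 3680729/846 = (61950275/10325046)/(-1486765) - 3680729*1/846 = (61950275/10325046)*(-1/1486765) - 3680729/846 = -12390055/3070183403238 - 3680729/846 = -941709424841565586/216447929928279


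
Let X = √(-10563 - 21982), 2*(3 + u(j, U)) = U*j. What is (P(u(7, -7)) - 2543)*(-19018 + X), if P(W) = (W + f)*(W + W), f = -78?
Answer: -61989171 + 6519*I*√32545/2 ≈ -6.1989e+7 + 5.8802e+5*I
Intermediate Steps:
u(j, U) = -3 + U*j/2 (u(j, U) = -3 + (U*j)/2 = -3 + U*j/2)
P(W) = 2*W*(-78 + W) (P(W) = (W - 78)*(W + W) = (-78 + W)*(2*W) = 2*W*(-78 + W))
X = I*√32545 (X = √(-32545) = I*√32545 ≈ 180.4*I)
(P(u(7, -7)) - 2543)*(-19018 + X) = (2*(-3 + (½)*(-7)*7)*(-78 + (-3 + (½)*(-7)*7)) - 2543)*(-19018 + I*√32545) = (2*(-3 - 49/2)*(-78 + (-3 - 49/2)) - 2543)*(-19018 + I*√32545) = (2*(-55/2)*(-78 - 55/2) - 2543)*(-19018 + I*√32545) = (2*(-55/2)*(-211/2) - 2543)*(-19018 + I*√32545) = (11605/2 - 2543)*(-19018 + I*√32545) = 6519*(-19018 + I*√32545)/2 = -61989171 + 6519*I*√32545/2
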